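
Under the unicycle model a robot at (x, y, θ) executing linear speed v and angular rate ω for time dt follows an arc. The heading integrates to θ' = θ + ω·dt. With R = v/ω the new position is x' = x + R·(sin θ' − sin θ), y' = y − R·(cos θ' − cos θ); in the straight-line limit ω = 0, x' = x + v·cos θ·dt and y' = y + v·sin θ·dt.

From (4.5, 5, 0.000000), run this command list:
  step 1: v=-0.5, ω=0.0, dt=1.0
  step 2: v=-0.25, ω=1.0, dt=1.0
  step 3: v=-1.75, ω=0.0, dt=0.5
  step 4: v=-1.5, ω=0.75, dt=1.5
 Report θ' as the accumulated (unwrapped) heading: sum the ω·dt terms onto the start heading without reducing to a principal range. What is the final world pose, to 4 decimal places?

(3.2992, 2.0157, 2.1250)

step 1: θ'=0.0000 (straight) → pose (4.0000, 5.0000, 0.0000)
step 2: θ'=1.0000 (R=-0.2500) → pose (3.7896, 4.8851, 1.0000)
step 3: θ'=1.0000 (straight) → pose (3.3169, 4.1488, 1.0000)
step 4: θ'=2.1250 (R=-2.0000) → pose (3.2992, 2.0157, 2.1250)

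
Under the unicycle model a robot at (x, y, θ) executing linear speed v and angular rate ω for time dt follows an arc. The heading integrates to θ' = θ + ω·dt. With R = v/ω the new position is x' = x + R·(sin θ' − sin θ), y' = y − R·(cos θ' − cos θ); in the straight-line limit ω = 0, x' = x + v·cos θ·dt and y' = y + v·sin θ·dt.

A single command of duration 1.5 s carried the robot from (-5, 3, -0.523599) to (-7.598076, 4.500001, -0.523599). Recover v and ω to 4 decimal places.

Δθ = -0.523599 − -0.523599 = 0.000000
ω = Δθ/dt = 0.000000/1.5 = 0.0000
ω = 0 → v = (Δx·cos θ + Δy·sin θ)/dt = -2.0000

v = -2.0000, ω = 0.0000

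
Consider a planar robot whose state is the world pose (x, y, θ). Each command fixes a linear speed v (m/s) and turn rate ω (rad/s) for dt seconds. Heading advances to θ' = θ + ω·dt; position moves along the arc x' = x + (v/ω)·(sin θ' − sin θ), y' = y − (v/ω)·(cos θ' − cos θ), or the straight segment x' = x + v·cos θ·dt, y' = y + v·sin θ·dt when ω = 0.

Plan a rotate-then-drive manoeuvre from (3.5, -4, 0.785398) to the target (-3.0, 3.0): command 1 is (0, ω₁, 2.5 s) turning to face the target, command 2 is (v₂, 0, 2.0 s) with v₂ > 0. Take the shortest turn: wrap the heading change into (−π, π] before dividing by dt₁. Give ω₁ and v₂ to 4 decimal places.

ω₁ = 0.6135, v₂ = 4.7762

heading to target = atan2(3−-4, -3−3.5) = 2.3192
Δθ = wrap(2.3192 − 0.7854) = 1.5338; ω₁ = Δθ/dt₁ = 0.6135
distance = √((-3−3.5)² + (3−-4)²) = 9.5525; v₂ = distance/dt₂ = 4.7762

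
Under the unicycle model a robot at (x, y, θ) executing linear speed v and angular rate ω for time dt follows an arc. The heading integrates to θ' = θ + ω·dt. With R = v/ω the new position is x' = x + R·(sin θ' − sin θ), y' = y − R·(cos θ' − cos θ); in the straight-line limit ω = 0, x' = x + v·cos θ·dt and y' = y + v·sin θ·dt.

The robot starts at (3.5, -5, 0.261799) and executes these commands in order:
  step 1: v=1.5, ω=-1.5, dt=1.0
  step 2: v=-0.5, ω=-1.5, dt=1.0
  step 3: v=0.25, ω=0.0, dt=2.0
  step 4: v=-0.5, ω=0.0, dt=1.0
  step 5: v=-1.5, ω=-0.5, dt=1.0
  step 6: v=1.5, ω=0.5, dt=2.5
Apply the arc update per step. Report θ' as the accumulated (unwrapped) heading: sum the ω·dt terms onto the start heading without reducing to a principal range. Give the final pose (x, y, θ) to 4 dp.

step 1: θ'=-1.2382 (R=-1.0000) → pose (4.7040, -5.6394, -1.2382)
step 2: θ'=-2.7382 (R=0.3333) → pose (4.8882, -5.2240, -2.7382)
step 3: θ'=-2.7382 (straight) → pose (4.4284, -5.4203, -2.7382)
step 4: θ'=-2.7382 (straight) → pose (4.8882, -5.2240, -2.7382)
step 5: θ'=-3.2382 (R=3.0000) → pose (6.3552, -4.9972, -3.2382)
step 6: θ'=-1.9882 (R=3.0000) → pose (3.3234, -6.7671, -1.9882)

(3.3234, -6.7671, -1.9882)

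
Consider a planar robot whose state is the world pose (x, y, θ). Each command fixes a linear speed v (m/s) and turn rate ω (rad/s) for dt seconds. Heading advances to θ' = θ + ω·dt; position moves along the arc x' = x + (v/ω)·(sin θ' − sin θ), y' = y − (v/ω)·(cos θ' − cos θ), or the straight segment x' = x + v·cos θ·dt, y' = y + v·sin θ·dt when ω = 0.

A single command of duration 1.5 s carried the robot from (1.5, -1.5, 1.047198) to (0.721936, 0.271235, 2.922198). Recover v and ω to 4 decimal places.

Δθ = 2.922198 − 1.047198 = 1.875000
ω = Δθ/dt = 1.875000/1.5 = 1.2500
R = −Δy/(cos θ' − cos θ) = 1.2000
v = R·ω = 1.2000·1.2500 = 1.5000

v = 1.5000, ω = 1.2500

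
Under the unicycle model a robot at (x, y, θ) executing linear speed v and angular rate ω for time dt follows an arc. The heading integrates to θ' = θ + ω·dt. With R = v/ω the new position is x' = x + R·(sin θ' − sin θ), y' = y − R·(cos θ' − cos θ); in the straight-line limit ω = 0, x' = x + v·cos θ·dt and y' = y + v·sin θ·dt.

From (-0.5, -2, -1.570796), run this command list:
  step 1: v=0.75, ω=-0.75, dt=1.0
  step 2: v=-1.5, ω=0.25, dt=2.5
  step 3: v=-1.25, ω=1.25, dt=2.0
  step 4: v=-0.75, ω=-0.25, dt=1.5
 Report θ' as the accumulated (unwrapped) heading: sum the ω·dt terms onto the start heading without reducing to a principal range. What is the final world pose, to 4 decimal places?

(-1.8301, 0.8317, 0.4292)

step 1: θ'=-2.3208 (R=-1.0000) → pose (-0.7683, -2.6816, -2.3208)
step 2: θ'=-1.6958 (R=-6.0000) → pose (0.7947, 0.6601, -1.6958)
step 3: θ'=0.8042 (R=-1.0000) → pose (-0.9177, 1.4785, 0.8042)
step 4: θ'=0.4292 (R=3.0000) → pose (-1.8301, 0.8317, 0.4292)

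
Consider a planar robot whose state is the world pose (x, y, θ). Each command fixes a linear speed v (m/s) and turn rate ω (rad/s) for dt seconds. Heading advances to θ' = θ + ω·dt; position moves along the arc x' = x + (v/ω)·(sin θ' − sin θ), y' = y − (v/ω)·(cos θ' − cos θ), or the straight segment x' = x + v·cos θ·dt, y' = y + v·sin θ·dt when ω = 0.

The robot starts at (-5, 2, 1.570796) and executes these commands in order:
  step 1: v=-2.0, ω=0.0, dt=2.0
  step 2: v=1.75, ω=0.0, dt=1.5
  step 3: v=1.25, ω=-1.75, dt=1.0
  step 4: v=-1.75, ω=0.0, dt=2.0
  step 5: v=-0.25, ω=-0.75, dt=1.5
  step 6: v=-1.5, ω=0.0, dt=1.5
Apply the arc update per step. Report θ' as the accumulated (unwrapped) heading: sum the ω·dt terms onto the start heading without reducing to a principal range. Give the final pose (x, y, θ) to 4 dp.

(-8.4572, 4.3624, -1.3042)

step 1: θ'=1.5708 (straight) → pose (-5.0000, -2.0000, 1.5708)
step 2: θ'=1.5708 (straight) → pose (-5.0000, 0.6250, 1.5708)
step 3: θ'=-0.1792 (R=-0.7143) → pose (-4.1584, 1.3278, -0.1792)
step 4: θ'=-0.1792 (straight) → pose (-7.6023, 1.9517, -0.1792)
step 5: θ'=-1.3042 (R=0.3333) → pose (-7.8645, 2.1919, -1.3042)
step 6: θ'=-1.3042 (straight) → pose (-8.4572, 4.3624, -1.3042)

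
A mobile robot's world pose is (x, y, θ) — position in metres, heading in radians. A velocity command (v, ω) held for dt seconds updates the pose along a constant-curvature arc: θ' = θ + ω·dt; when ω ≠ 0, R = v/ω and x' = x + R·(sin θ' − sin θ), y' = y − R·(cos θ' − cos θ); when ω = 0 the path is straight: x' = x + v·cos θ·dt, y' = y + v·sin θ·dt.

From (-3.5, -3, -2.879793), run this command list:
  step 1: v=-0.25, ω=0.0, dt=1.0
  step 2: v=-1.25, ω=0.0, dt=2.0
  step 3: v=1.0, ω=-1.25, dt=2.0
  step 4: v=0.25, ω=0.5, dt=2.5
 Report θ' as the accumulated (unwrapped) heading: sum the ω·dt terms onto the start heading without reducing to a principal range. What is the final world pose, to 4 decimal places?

(-1.6543, -0.4358, -4.1298)

step 1: θ'=-2.8798 (straight) → pose (-3.2585, -2.9353, -2.8798)
step 2: θ'=-2.8798 (straight) → pose (-0.8437, -2.2882, -2.8798)
step 3: θ'=-5.3798 (R=-0.8000) → pose (-1.6791, -1.0203, -5.3798)
step 4: θ'=-4.1298 (R=0.5000) → pose (-1.6543, -0.4358, -4.1298)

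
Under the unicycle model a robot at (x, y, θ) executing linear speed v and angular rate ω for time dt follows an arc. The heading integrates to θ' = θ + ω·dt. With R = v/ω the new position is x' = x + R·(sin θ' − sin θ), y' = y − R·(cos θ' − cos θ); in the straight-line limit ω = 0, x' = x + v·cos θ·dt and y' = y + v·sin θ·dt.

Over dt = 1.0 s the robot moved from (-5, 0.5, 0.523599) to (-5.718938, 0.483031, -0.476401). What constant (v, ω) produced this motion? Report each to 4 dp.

v = -0.7500, ω = -1.0000

Δθ = -0.476401 − 0.523599 = -1.000000
ω = Δθ/dt = -1.000000/1.0 = -1.0000
R = Δx/(sin θ' − sin θ) = 0.7500
v = R·ω = 0.7500·-1.0000 = -0.7500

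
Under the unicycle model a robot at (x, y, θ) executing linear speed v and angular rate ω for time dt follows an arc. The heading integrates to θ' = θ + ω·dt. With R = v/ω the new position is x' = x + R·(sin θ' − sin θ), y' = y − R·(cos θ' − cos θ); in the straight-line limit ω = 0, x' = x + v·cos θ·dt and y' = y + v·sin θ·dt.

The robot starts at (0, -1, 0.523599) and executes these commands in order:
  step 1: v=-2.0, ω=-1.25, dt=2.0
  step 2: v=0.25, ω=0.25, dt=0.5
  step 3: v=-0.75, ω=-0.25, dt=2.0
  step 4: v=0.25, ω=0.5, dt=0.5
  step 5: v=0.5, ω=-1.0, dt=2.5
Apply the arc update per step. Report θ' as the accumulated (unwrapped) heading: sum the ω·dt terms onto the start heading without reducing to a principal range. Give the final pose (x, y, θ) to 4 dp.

step 1: θ'=-1.9764 (R=1.6000) → pose (-2.2702, 1.0170, -1.9764)
step 2: θ'=-1.8514 (R=1.0000) → pose (-2.3122, 0.8993, -1.8514)
step 3: θ'=-2.3514 (R=3.0000) → pose (-1.5610, 2.1796, -2.3514)
step 4: θ'=-2.1014 (R=0.5000) → pose (-1.6370, 2.0808, -2.1014)
step 5: θ'=-4.6014 (R=-0.5000) → pose (-2.5652, 2.2785, -4.6014)

(-2.5652, 2.2785, -4.6014)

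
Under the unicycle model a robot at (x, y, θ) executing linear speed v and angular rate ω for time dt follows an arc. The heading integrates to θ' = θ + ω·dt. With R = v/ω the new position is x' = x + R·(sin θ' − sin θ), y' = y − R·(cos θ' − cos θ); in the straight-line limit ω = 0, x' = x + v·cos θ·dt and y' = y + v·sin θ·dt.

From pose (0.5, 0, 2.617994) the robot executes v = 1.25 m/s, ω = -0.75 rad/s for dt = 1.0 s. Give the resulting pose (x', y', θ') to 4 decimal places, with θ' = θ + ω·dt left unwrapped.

(-0.2603, 0.9553, 1.8680)

θ' = 2.6180 + -0.75·1.0 = 1.8680
R = v/ω = 1.25/-0.75 = -1.6667
x' = 0.5 + -1.6667·(sin 1.8680 − sin 2.6180) = -0.2603
y' = 0 − -1.6667·(cos 1.8680 − cos 2.6180) = 0.9553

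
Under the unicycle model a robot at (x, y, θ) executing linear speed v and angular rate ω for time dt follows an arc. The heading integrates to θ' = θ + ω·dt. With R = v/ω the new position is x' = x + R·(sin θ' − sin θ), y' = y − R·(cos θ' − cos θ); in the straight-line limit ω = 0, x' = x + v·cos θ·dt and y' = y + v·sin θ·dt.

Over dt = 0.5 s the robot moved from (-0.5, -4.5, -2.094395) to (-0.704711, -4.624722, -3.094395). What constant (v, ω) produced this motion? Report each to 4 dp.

Δθ = -3.094395 − -2.094395 = -1.000000
ω = Δθ/dt = -1.000000/0.5 = -2.0000
R = Δx/(sin θ' − sin θ) = -0.2500
v = R·ω = -0.2500·-2.0000 = 0.5000

v = 0.5000, ω = -2.0000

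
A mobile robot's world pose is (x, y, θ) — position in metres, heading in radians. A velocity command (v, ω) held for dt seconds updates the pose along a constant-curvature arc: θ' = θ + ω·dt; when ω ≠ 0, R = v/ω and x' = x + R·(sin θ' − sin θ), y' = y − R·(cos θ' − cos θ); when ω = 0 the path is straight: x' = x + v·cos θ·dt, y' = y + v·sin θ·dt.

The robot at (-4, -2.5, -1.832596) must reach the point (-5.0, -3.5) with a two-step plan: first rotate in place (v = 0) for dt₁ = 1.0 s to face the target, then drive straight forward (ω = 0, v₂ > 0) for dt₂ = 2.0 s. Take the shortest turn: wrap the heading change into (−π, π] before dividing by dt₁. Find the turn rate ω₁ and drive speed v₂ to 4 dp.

heading to target = atan2(-3.5−-2.5, -5−-4) = -2.3562
Δθ = wrap(-2.3562 − -1.8326) = -0.5236; ω₁ = Δθ/dt₁ = -0.5236
distance = √((-5−-4)² + (-3.5−-2.5)²) = 1.4142; v₂ = distance/dt₂ = 0.7071

ω₁ = -0.5236, v₂ = 0.7071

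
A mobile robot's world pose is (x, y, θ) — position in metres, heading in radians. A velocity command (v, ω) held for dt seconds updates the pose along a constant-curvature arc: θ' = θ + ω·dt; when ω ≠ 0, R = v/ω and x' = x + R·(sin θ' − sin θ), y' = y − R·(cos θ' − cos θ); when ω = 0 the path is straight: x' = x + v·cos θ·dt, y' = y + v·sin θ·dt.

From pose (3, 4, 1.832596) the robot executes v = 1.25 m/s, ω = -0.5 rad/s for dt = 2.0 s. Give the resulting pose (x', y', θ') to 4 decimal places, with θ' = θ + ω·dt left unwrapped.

(3.5656, 6.3294, 0.8326)

θ' = 1.8326 + -0.5·2.0 = 0.8326
R = v/ω = 1.25/-0.5 = -2.5000
x' = 3 + -2.5000·(sin 0.8326 − sin 1.8326) = 3.5656
y' = 4 − -2.5000·(cos 0.8326 − cos 1.8326) = 6.3294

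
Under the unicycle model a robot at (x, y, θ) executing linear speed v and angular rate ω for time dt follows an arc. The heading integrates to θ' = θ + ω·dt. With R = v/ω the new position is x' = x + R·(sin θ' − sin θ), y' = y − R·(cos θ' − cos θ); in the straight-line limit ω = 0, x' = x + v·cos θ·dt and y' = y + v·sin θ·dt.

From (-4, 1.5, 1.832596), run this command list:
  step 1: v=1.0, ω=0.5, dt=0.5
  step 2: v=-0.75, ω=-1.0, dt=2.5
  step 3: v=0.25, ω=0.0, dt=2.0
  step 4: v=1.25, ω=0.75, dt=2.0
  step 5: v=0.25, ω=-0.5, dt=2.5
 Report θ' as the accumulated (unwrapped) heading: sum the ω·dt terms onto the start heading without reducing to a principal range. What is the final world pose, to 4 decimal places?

(-2.0165, 1.7066, -0.1674)

step 1: θ'=2.0826 (R=2.0000) → pose (-4.1881, 1.9619, 2.0826)
step 2: θ'=-0.4174 (R=0.7500) → pose (-5.1461, 0.9089, -0.4174)
step 3: θ'=-0.4174 (straight) → pose (-4.6890, 0.7062, -0.4174)
step 4: θ'=1.0826 (R=1.6667) → pose (-2.5414, 1.4481, 1.0826)
step 5: θ'=-0.1674 (R=-0.5000) → pose (-2.0165, 1.7066, -0.1674)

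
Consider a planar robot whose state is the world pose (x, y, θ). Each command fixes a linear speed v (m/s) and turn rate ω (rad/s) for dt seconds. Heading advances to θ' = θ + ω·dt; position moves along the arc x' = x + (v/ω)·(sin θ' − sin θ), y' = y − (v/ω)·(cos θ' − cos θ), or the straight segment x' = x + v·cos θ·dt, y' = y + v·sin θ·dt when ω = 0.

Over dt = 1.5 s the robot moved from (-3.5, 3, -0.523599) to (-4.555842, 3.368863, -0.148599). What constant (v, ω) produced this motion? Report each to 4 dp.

Δθ = -0.148599 − -0.523599 = 0.375000
ω = Δθ/dt = 0.375000/1.5 = 0.2500
R = Δx/(sin θ' − sin θ) = -3.0000
v = R·ω = -3.0000·0.2500 = -0.7500

v = -0.7500, ω = 0.2500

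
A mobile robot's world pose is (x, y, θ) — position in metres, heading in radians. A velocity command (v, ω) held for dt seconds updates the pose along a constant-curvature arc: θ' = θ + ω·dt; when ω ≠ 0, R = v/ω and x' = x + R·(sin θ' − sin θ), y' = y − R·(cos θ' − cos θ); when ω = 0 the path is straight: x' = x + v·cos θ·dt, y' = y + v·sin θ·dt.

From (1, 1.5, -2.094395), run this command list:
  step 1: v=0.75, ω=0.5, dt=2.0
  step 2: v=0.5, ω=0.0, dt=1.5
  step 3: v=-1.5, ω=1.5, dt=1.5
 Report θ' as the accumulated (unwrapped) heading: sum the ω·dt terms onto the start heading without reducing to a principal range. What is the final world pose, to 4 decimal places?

step 1: θ'=-1.0944 (R=1.5000) → pose (0.9661, 0.0621, -1.0944)
step 2: θ'=-1.0944 (straight) → pose (1.3100, -0.6044, -1.0944)
step 3: θ'=1.1556 (R=-1.0000) → pose (-0.4937, -0.6596, 1.1556)

(-0.4937, -0.6596, 1.1556)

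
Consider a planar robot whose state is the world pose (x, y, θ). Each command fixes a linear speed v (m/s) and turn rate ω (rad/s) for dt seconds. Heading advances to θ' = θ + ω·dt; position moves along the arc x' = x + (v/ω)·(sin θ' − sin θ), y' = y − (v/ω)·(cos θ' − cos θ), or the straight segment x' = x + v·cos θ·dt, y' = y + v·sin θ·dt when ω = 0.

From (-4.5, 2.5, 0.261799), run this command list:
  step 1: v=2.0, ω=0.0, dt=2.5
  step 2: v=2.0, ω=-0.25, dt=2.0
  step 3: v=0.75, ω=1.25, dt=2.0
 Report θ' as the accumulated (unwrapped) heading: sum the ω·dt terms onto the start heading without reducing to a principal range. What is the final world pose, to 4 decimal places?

(4.8918, 4.8062, 2.2618)

step 1: θ'=0.2618 (straight) → pose (0.3296, 3.7941, 0.2618)
step 2: θ'=-0.2382 (R=-8.0000) → pose (4.2878, 3.8408, -0.2382)
step 3: θ'=2.2618 (R=0.6000) → pose (4.8918, 4.8062, 2.2618)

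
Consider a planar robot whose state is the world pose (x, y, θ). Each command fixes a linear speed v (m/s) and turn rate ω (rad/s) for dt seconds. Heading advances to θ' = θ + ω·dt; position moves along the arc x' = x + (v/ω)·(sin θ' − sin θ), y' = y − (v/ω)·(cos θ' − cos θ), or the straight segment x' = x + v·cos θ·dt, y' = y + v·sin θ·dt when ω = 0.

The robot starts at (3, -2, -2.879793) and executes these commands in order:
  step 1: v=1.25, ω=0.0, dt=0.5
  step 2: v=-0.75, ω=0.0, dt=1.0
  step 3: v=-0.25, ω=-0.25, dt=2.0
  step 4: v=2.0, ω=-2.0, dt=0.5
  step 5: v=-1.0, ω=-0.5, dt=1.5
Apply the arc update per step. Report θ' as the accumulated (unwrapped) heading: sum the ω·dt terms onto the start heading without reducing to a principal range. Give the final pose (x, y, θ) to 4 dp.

(2.8442, -2.7803, -5.1298)

step 1: θ'=-2.8798 (straight) → pose (2.3963, -2.1618, -2.8798)
step 2: θ'=-2.8798 (straight) → pose (3.1207, -1.9676, -2.8798)
step 3: θ'=-3.3798 (R=1.0000) → pose (3.6155, -1.9618, -3.3798)
step 4: θ'=-4.3798 (R=-1.0000) → pose (2.9063, -1.3165, -4.3798)
step 5: θ'=-5.1298 (R=2.0000) → pose (2.8442, -2.7803, -5.1298)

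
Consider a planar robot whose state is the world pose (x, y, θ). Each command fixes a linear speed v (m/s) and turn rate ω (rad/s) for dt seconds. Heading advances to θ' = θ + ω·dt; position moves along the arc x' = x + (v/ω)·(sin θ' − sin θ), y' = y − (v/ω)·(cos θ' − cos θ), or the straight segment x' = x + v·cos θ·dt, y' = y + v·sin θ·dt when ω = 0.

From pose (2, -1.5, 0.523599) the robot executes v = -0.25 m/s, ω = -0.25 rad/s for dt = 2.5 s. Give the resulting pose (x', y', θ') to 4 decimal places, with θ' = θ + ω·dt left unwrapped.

θ' = 0.5236 + -0.25·2.5 = -0.1014
R = v/ω = -0.25/-0.25 = 1.0000
x' = 2 + 1.0000·(sin -0.1014 − sin 0.5236) = 1.3988
y' = -1.5 − 1.0000·(cos -0.1014 − cos 0.5236) = -1.6288

(1.3988, -1.6288, -0.1014)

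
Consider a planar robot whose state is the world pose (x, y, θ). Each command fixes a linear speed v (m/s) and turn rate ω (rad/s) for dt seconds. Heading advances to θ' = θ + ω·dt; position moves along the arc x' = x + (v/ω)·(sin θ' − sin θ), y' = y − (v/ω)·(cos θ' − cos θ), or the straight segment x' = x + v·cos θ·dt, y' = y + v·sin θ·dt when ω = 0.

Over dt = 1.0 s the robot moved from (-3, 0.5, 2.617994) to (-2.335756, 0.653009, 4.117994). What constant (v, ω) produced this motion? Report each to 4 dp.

v = -0.7500, ω = 1.5000

Δθ = 4.117994 − 2.617994 = 1.500000
ω = Δθ/dt = 1.500000/1.0 = 1.5000
R = Δx/(sin θ' − sin θ) = -0.5000
v = R·ω = -0.5000·1.5000 = -0.7500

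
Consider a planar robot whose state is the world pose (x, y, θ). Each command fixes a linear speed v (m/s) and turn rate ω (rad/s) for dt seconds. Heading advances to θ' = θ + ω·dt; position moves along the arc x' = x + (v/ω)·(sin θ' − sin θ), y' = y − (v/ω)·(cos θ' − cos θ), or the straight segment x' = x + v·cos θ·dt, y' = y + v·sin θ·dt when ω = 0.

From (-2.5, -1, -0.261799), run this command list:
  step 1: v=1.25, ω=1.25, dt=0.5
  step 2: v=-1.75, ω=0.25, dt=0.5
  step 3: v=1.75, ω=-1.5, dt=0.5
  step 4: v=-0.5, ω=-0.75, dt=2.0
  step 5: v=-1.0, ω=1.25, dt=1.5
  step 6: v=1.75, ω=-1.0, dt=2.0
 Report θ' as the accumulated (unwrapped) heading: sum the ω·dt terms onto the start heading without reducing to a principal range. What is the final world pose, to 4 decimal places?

step 1: θ'=0.3632 (R=1.0000) → pose (-1.8859, -0.9688, 0.3632)
step 2: θ'=0.4882 (R=-7.0000) → pose (-2.6823, -1.3299, 0.4882)
step 3: θ'=-0.2618 (R=-1.1667) → pose (-1.8331, -1.2334, -0.2618)
step 4: θ'=-1.7618 (R=0.6667) → pose (-2.3151, -0.4629, -1.7618)
step 5: θ'=0.1132 (R=-0.8000) → pose (-3.1910, 0.4839, 0.1132)
step 6: θ'=-1.8868 (R=-1.7500) → pose (-1.3299, -1.7988, -1.8868)

(-1.3299, -1.7988, -1.8868)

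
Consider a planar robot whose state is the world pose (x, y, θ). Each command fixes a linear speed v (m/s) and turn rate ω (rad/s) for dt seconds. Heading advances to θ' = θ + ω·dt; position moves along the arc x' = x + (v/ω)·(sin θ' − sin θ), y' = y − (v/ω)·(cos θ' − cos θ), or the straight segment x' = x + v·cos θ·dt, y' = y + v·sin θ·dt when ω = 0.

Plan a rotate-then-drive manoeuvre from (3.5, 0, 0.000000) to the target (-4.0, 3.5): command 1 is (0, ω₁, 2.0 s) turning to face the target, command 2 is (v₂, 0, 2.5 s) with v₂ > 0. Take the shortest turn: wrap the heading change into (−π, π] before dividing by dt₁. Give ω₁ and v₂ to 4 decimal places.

heading to target = atan2(3.5−0, -4−3.5) = 2.7050
Δθ = wrap(2.7050 − 0.0000) = 2.7050; ω₁ = Δθ/dt₁ = 1.3525
distance = √((-4−3.5)² + (3.5−0)²) = 8.2765; v₂ = distance/dt₂ = 3.3106

ω₁ = 1.3525, v₂ = 3.3106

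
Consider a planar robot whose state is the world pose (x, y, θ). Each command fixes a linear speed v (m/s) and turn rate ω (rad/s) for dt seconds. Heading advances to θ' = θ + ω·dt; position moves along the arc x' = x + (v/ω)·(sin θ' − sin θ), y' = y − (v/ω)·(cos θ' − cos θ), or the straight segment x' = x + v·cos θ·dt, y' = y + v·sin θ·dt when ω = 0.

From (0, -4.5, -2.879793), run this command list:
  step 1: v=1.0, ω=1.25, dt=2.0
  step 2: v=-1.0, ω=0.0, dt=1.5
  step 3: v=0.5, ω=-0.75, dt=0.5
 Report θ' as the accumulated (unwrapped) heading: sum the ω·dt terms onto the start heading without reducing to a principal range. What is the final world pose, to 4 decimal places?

(-1.2730, -5.5932, -0.7548)

step 1: θ'=-0.3798 (R=0.8000) → pose (-0.0895, -6.0157, -0.3798)
step 2: θ'=-0.3798 (straight) → pose (-1.4826, -5.4596, -0.3798)
step 3: θ'=-0.7548 (R=-0.6667) → pose (-1.2730, -5.5932, -0.7548)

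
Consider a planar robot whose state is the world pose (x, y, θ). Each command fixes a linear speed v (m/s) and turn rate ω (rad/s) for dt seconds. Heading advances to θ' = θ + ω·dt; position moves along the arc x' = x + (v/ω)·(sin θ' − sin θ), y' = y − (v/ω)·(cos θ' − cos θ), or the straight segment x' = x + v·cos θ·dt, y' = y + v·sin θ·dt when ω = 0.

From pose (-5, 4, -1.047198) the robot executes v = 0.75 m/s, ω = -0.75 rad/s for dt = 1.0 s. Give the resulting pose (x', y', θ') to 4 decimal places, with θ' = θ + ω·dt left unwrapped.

(-4.8915, 3.2755, -1.7972)

θ' = -1.0472 + -0.75·1.0 = -1.7972
R = v/ω = 0.75/-0.75 = -1.0000
x' = -5 + -1.0000·(sin -1.7972 − sin -1.0472) = -4.8915
y' = 4 − -1.0000·(cos -1.7972 − cos -1.0472) = 3.2755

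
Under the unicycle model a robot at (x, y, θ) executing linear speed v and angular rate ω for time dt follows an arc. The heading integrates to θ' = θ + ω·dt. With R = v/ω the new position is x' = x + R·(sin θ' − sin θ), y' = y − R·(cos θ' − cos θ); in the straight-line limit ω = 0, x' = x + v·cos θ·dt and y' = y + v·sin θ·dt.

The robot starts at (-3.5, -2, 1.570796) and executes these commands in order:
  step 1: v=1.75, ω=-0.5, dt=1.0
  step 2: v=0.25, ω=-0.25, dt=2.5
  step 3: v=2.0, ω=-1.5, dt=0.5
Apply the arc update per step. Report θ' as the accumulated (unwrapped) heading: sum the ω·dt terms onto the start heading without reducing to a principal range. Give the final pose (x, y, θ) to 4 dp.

step 1: θ'=1.0708 (R=-3.5000) → pose (-3.0715, -0.3220, 1.0708)
step 2: θ'=0.4458 (R=-1.0000) → pose (-2.6251, 0.1008, 0.4458)
step 3: θ'=-0.3042 (R=-1.3333) → pose (-1.6509, 0.1699, -0.3042)

(-1.6509, 0.1699, -0.3042)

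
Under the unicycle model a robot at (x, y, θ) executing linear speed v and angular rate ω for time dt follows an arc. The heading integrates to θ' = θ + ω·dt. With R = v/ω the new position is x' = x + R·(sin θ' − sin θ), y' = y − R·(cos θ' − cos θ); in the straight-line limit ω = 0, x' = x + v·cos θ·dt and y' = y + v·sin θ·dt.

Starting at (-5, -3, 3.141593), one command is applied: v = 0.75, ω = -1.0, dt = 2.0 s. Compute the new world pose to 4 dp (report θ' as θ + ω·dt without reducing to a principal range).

(-5.6820, -1.9379, 1.1416)

θ' = 3.1416 + -1.0·2.0 = 1.1416
R = v/ω = 0.75/-1.0 = -0.7500
x' = -5 + -0.7500·(sin 1.1416 − sin 3.1416) = -5.6820
y' = -3 − -0.7500·(cos 1.1416 − cos 3.1416) = -1.9379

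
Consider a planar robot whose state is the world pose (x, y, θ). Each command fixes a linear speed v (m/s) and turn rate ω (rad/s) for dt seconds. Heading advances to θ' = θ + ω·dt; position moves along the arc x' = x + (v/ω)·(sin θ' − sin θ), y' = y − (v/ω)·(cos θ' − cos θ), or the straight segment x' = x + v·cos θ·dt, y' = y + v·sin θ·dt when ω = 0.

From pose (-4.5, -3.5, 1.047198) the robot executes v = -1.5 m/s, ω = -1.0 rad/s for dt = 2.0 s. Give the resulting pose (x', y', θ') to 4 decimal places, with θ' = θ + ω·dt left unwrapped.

θ' = 1.0472 + -1.0·2.0 = -0.9528
R = v/ω = -1.5/-1.0 = 1.5000
x' = -4.5 + 1.5000·(sin -0.9528 − sin 1.0472) = -7.0216
y' = -3.5 − 1.5000·(cos -0.9528 − cos 1.0472) = -3.6191

(-7.0216, -3.6191, -0.9528)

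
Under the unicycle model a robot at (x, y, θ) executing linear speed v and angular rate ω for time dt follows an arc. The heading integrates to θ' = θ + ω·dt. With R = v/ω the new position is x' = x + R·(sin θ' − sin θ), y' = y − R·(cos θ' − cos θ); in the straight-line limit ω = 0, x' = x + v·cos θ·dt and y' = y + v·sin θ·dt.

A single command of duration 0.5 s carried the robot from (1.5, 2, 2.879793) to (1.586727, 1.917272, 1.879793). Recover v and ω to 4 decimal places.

v = -0.2500, ω = -2.0000

Δθ = 1.879793 − 2.879793 = -1.000000
ω = Δθ/dt = -1.000000/0.5 = -2.0000
R = Δx/(sin θ' − sin θ) = 0.1250
v = R·ω = 0.1250·-2.0000 = -0.2500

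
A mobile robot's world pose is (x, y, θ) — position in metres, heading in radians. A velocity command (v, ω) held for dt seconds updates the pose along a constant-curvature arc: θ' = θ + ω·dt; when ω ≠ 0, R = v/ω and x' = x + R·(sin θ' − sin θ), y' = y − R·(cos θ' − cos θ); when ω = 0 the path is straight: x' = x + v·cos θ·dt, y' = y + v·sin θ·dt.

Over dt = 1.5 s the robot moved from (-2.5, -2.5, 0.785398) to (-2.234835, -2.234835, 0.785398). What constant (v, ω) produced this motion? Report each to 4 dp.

v = 0.2500, ω = 0.0000

Δθ = 0.785398 − 0.785398 = 0.000000
ω = Δθ/dt = 0.000000/1.5 = 0.0000
ω = 0 → v = (Δx·cos θ + Δy·sin θ)/dt = 0.2500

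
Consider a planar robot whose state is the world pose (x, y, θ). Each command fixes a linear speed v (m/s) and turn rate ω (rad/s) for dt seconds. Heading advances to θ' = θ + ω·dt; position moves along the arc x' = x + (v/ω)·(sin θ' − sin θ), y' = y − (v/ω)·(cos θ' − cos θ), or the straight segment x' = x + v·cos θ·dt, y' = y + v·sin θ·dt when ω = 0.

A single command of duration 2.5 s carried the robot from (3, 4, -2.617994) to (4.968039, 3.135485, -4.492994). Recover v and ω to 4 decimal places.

Δθ = -4.492994 − -2.617994 = -1.875000
ω = Δθ/dt = -1.875000/2.5 = -0.7500
R = Δx/(sin θ' − sin θ) = 1.3333
v = R·ω = 1.3333·-0.7500 = -1.0000

v = -1.0000, ω = -0.7500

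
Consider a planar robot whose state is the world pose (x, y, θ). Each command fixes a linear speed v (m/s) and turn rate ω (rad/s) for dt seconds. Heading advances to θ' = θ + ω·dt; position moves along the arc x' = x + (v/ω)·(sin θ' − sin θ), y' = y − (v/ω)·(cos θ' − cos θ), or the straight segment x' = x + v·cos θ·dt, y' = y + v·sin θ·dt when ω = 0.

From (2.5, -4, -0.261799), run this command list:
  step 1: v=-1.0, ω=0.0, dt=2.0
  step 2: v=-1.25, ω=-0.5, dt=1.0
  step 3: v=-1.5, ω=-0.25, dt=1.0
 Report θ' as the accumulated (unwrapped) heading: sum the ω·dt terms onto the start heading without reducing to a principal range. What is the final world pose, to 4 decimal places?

step 1: θ'=-0.2618 (straight) → pose (0.5681, -3.4824, -0.2618)
step 2: θ'=-0.7618 (R=2.5000) → pose (-0.5104, -2.8765, -0.7618)
step 3: θ'=-1.0118 (R=6.0000) → pose (-1.4557, -1.7170, -1.0118)

(-1.4557, -1.7170, -1.0118)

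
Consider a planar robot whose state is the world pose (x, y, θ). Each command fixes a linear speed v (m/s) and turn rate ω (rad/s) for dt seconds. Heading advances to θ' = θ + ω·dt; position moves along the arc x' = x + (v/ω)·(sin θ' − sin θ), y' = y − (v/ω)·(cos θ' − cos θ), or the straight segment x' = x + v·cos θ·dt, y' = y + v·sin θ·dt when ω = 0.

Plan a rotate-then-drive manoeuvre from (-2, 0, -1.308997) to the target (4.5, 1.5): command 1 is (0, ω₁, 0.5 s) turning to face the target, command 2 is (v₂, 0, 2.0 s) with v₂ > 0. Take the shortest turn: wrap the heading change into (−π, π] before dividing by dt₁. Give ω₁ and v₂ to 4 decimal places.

ω₁ = 3.0716, v₂ = 3.3354

heading to target = atan2(1.5−0, 4.5−-2) = 0.2268
Δθ = wrap(0.2268 − -1.3090) = 1.5358; ω₁ = Δθ/dt₁ = 3.0716
distance = √((4.5−-2)² + (1.5−0)²) = 6.6708; v₂ = distance/dt₂ = 3.3354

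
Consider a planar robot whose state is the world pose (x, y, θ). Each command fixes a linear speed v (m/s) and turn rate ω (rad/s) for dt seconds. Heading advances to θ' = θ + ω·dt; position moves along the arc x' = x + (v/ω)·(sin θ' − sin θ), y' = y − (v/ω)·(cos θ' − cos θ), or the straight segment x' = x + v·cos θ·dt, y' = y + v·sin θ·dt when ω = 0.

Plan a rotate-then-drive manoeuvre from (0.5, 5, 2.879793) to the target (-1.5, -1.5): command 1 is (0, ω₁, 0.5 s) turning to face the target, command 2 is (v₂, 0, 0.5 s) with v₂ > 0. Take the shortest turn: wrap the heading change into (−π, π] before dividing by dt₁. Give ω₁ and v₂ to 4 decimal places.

ω₁ = 3.0682, v₂ = 13.6015

heading to target = atan2(-1.5−5, -1.5−0.5) = -1.8693
Δθ = wrap(-1.8693 − 2.8798) = 1.5341; ω₁ = Δθ/dt₁ = 3.0682
distance = √((-1.5−0.5)² + (-1.5−5)²) = 6.8007; v₂ = distance/dt₂ = 13.6015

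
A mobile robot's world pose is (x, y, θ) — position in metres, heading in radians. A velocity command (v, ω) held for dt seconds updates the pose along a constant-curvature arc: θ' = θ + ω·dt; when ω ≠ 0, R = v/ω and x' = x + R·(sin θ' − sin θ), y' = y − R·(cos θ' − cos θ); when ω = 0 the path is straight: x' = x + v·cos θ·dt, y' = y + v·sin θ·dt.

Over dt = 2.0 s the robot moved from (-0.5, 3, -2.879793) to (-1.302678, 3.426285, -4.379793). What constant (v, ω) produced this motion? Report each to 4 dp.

Δθ = -4.379793 − -2.879793 = -1.500000
ω = Δθ/dt = -1.500000/2.0 = -0.7500
R = Δx/(sin θ' − sin θ) = -0.6667
v = R·ω = -0.6667·-0.7500 = 0.5000

v = 0.5000, ω = -0.7500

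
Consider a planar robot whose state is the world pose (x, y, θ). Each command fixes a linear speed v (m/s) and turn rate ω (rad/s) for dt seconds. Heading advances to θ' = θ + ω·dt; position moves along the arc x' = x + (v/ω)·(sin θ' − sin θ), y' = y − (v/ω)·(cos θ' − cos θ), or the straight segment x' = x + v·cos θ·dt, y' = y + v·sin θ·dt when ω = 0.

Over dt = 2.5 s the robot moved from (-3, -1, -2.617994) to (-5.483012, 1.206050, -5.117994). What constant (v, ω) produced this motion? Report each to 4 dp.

v = 1.7500, ω = -1.0000

Δθ = -5.117994 − -2.617994 = -2.500000
ω = Δθ/dt = -2.500000/2.5 = -1.0000
R = Δx/(sin θ' − sin θ) = -1.7500
v = R·ω = -1.7500·-1.0000 = 1.7500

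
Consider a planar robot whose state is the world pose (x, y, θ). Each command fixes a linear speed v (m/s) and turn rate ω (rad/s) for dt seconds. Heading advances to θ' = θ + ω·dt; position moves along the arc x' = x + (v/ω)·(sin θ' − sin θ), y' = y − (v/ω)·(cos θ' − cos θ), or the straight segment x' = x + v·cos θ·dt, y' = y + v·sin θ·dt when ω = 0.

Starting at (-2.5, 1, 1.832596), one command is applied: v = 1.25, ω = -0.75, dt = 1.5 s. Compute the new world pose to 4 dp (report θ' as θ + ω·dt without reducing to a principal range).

θ' = 1.8326 + -0.75·1.5 = 0.7076
R = v/ω = 1.25/-0.75 = -1.6667
x' = -2.5 + -1.6667·(sin 0.7076 − sin 1.8326) = -1.9735
y' = 1 − -1.6667·(cos 0.7076 − cos 1.8326) = 2.6979

(-1.9735, 2.6979, 0.7076)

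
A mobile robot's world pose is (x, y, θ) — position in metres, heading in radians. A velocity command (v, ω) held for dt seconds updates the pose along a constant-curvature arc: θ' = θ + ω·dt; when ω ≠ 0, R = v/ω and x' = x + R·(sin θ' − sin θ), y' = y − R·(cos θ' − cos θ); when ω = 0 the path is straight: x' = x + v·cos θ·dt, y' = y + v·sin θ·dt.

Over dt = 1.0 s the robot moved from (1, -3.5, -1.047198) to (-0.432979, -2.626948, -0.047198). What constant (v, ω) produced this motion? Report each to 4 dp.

v = -1.7500, ω = 1.0000

Δθ = -0.047198 − -1.047198 = 1.000000
ω = Δθ/dt = 1.000000/1.0 = 1.0000
R = Δx/(sin θ' − sin θ) = -1.7500
v = R·ω = -1.7500·1.0000 = -1.7500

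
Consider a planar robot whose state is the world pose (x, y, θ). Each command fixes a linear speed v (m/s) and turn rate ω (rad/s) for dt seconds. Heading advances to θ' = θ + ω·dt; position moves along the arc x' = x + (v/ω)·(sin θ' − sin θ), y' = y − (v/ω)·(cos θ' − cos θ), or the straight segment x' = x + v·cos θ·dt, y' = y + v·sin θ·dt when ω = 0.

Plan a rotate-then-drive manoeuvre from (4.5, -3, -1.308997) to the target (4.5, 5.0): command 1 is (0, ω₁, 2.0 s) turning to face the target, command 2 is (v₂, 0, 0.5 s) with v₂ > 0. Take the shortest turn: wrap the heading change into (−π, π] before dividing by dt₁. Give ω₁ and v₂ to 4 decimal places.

ω₁ = 1.4399, v₂ = 16.0000

heading to target = atan2(5−-3, 4.5−4.5) = 1.5708
Δθ = wrap(1.5708 − -1.3090) = 2.8798; ω₁ = Δθ/dt₁ = 1.4399
distance = √((4.5−4.5)² + (5−-3)²) = 8.0000; v₂ = distance/dt₂ = 16.0000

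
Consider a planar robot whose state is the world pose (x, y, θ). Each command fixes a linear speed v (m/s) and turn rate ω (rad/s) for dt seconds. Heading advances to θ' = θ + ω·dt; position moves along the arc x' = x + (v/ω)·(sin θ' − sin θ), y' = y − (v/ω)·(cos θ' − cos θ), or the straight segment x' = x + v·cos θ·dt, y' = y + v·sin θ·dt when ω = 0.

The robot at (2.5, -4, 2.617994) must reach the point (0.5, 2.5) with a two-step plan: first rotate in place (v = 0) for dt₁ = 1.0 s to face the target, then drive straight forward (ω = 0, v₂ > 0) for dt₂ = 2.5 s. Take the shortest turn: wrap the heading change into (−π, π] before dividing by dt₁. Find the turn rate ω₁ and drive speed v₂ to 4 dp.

ω₁ = -0.7487, v₂ = 2.7203

heading to target = atan2(2.5−-4, 0.5−2.5) = 1.8693
Δθ = wrap(1.8693 − 2.6180) = -0.7487; ω₁ = Δθ/dt₁ = -0.7487
distance = √((0.5−2.5)² + (2.5−-4)²) = 6.8007; v₂ = distance/dt₂ = 2.7203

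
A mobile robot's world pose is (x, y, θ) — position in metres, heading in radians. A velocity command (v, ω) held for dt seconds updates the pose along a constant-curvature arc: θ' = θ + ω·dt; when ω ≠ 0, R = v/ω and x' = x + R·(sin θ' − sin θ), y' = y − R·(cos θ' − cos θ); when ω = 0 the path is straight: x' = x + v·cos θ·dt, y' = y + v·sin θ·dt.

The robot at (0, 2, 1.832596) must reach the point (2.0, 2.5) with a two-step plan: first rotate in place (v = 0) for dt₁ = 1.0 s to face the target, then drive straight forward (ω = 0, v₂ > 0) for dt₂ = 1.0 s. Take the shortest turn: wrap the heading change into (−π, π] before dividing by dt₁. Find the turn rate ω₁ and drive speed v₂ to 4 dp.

ω₁ = -1.5876, v₂ = 2.0616

heading to target = atan2(2.5−2, 2−0) = 0.2450
Δθ = wrap(0.2450 − 1.8326) = -1.5876; ω₁ = Δθ/dt₁ = -1.5876
distance = √((2−0)² + (2.5−2)²) = 2.0616; v₂ = distance/dt₂ = 2.0616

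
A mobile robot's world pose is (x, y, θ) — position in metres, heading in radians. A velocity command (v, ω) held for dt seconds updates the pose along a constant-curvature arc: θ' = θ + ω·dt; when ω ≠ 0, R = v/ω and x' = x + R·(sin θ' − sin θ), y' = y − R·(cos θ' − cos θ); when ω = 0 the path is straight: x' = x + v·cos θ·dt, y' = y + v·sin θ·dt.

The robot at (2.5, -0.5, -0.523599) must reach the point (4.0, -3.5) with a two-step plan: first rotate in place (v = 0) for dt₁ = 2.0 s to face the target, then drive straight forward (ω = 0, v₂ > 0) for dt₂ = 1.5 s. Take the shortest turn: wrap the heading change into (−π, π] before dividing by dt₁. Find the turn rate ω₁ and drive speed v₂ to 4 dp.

heading to target = atan2(-3.5−-0.5, 4−2.5) = -1.1071
Δθ = wrap(-1.1071 − -0.5236) = -0.5835; ω₁ = Δθ/dt₁ = -0.2918
distance = √((4−2.5)² + (-3.5−-0.5)²) = 3.3541; v₂ = distance/dt₂ = 2.2361

ω₁ = -0.2918, v₂ = 2.2361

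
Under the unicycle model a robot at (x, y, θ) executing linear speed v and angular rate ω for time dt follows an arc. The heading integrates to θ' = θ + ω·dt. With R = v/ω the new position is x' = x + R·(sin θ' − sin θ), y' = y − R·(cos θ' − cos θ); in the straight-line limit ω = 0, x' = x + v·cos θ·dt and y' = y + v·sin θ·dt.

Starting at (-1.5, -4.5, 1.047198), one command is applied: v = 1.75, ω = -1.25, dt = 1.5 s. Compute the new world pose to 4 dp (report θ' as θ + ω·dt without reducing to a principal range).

θ' = 1.0472 + -1.25·1.5 = -0.8278
R = v/ω = 1.75/-1.25 = -1.4000
x' = -1.5 + -1.4000·(sin -0.8278 − sin 1.0472) = 0.7435
y' = -4.5 − -1.4000·(cos -0.8278 − cos 1.0472) = -4.2529

(0.7435, -4.2529, -0.8278)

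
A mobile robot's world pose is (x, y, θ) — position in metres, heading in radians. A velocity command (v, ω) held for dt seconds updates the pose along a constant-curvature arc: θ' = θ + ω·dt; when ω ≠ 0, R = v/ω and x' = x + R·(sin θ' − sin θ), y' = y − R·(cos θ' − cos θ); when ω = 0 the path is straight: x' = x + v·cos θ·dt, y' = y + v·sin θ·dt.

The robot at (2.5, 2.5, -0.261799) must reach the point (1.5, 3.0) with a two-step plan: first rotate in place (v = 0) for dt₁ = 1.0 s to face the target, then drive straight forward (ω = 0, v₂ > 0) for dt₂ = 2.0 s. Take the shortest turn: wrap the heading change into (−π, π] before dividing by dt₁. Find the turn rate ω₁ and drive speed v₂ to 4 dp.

ω₁ = 2.9397, v₂ = 0.5590

heading to target = atan2(3−2.5, 1.5−2.5) = 2.6779
Δθ = wrap(2.6779 − -0.2618) = 2.9397; ω₁ = Δθ/dt₁ = 2.9397
distance = √((1.5−2.5)² + (3−2.5)²) = 1.1180; v₂ = distance/dt₂ = 0.5590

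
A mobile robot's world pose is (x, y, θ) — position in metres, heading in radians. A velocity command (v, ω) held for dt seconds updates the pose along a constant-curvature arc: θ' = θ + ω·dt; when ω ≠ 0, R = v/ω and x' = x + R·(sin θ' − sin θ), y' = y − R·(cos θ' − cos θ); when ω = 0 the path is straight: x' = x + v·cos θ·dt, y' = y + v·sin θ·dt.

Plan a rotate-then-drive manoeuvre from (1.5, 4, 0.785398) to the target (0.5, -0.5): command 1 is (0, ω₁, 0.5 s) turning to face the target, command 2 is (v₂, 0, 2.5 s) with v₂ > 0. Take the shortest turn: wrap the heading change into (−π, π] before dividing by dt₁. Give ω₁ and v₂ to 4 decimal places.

heading to target = atan2(-0.5−4, 0.5−1.5) = -1.7895
Δθ = wrap(-1.7895 − 0.7854) = -2.5749; ω₁ = Δθ/dt₁ = -5.1497
distance = √((0.5−1.5)² + (-0.5−4)²) = 4.6098; v₂ = distance/dt₂ = 1.8439

ω₁ = -5.1497, v₂ = 1.8439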